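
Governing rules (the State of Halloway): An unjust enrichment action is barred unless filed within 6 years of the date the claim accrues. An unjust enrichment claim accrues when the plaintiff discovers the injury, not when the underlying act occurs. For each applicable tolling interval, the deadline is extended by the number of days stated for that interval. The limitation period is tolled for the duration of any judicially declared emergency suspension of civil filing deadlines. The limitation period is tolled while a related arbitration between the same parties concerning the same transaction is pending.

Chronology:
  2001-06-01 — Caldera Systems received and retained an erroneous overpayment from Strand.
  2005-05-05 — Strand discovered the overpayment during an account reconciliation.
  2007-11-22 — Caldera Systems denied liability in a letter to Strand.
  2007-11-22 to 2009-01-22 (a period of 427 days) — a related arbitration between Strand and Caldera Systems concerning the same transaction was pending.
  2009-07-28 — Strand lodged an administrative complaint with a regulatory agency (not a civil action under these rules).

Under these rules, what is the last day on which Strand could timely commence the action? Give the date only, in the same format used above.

2012-07-05

Under the discovery rule, the claim accrued on 2005-05-05, when Strand discovered the injury — not on the 2001-06-01 date of the underlying act.
6 years from 2005-05-05 is 2011-05-05.
Because the pending related arbitration ran from 2007-11-22 to 2009-01-22, the deadline is extended by 427 days to 2012-07-05.
The other events in the timeline have no effect on the limitation period under the stated rules.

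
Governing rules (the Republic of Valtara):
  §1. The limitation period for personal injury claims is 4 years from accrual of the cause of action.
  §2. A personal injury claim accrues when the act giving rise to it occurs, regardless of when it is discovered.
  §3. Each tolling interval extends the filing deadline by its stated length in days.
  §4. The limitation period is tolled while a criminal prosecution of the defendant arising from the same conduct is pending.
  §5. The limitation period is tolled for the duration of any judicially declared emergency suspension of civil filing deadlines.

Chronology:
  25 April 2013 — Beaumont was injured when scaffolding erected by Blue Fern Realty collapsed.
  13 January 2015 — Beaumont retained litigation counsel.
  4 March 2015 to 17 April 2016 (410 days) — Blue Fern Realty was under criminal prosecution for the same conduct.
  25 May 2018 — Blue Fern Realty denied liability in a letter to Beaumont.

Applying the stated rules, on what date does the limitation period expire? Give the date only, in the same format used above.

9 June 2018

The cause of action accrued on 25 April 2013, the date of the act.
4 years from 25 April 2013 is 25 April 2017.
The period was tolled for 410 days by the pending criminal prosecution (4 March 2015 to 17 April 2016), pushing the deadline to 9 June 2018.
Nothing else in the chronology tolls or restarts the period.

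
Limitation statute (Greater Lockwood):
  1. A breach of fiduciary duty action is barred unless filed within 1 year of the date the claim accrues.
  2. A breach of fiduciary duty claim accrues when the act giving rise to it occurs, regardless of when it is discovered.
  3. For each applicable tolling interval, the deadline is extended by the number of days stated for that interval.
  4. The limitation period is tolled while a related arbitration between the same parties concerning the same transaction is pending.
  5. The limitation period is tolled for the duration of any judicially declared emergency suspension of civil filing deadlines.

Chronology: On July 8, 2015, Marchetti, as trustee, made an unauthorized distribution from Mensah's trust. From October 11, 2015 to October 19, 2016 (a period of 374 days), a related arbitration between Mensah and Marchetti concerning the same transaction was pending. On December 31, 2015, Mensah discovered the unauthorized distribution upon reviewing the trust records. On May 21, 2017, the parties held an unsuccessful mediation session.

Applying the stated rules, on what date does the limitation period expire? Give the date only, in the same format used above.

July 17, 2017

Because the rule ties accrual to occurrence, the claim accrued on July 8, 2015, not on the December 31, 2015 discovery date.
1 year from July 8, 2015 is July 8, 2016.
Because the pending related arbitration ran from October 11, 2015 to October 19, 2016, the deadline is extended by 374 days to July 17, 2017.
Nothing else in the chronology tolls or restarts the period.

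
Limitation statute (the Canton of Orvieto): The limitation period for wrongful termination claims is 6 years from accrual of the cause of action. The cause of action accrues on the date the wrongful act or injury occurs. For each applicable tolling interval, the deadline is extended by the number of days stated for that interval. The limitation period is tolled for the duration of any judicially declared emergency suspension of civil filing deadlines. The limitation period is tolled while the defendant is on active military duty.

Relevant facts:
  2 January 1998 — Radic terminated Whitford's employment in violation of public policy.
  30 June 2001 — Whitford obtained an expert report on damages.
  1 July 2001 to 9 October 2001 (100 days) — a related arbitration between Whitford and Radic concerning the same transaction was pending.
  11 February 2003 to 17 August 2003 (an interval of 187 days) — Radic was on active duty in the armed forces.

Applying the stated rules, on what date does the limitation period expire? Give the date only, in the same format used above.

7 July 2004

The claim accrued on 2 January 1998, when the wrongful act occurred.
Adding the 6 years base period to 2 January 1998 gives a deadline of 2 January 2004, before any tolling.
The defendant's active military service from 11 February 2003 to 17 August 2003 tolled the period for 187 days, extending the deadline to 7 July 2004.
No stated provision tolls the period for a pending arbitration, so the interval from 1 July 2001 to 9 October 2001 has no effect on the deadline.
Nothing else in the chronology tolls or restarts the period.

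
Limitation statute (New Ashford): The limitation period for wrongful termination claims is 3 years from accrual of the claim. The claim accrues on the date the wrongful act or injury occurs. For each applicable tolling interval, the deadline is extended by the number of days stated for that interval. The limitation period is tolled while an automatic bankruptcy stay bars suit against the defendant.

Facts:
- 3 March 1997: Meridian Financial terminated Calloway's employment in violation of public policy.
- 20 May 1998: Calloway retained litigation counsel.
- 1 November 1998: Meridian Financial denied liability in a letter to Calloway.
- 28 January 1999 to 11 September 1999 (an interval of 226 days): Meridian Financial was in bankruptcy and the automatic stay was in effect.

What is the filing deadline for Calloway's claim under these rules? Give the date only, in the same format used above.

The limitation period began to run on 3 March 1997.
The untolled deadline — 3 years after 3 March 1997 — is 3 March 2000.
The period was tolled for 226 days by the automatic bankruptcy stay (28 January 1999 to 11 September 1999), pushing the deadline to 15 October 2000.
Nothing else in the chronology tolls or restarts the period.

15 October 2000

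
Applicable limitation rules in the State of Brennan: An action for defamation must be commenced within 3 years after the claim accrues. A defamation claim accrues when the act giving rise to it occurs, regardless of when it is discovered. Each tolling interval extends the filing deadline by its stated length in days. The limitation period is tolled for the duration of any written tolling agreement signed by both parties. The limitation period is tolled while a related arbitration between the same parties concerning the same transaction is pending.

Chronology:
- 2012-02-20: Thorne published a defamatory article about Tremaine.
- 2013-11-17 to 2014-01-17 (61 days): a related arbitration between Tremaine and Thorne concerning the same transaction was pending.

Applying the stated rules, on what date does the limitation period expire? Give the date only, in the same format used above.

The claim accrued on 2012-02-20, when the wrongful act occurred.
Adding the 3 years base period to 2012-02-20 gives a deadline of 2015-02-20, before any tolling.
The pending related arbitration from 2013-11-17 to 2014-01-17 tolled the period for 61 days, extending the deadline to 2015-04-22.

2015-04-22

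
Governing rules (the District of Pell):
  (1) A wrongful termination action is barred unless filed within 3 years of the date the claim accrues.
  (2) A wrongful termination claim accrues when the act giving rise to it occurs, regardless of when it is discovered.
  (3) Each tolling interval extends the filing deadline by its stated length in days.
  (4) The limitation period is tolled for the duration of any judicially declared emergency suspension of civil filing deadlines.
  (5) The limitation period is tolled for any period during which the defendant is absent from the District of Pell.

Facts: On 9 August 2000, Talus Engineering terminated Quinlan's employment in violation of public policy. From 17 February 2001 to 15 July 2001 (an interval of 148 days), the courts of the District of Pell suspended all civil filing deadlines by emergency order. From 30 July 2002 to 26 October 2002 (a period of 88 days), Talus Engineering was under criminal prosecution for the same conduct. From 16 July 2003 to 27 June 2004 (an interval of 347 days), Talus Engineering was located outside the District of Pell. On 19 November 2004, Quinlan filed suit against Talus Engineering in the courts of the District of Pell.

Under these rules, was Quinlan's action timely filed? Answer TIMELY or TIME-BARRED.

The claim accrued on 9 August 2000, when the wrongful act occurred.
Adding the 3 years base period to 9 August 2000 gives a deadline of 9 August 2003, before any tolling.
The emergency suspension of filing deadlines from 17 February 2001 to 15 July 2001 tolled the period for 148 days, extending the deadline to 4 January 2004.
Because the defendant's absence from the jurisdiction ran from 16 July 2003 to 27 June 2004, the deadline is extended by 347 days to 16 December 2004.
Although a criminal prosecution ran from 30 July 2002 to 26 October 2002, the stated rules do not make that a tolling event, so it is disregarded.
The 19 November 2004 filing precedes the 16 December 2004 deadline; the claim is timely.

TIMELY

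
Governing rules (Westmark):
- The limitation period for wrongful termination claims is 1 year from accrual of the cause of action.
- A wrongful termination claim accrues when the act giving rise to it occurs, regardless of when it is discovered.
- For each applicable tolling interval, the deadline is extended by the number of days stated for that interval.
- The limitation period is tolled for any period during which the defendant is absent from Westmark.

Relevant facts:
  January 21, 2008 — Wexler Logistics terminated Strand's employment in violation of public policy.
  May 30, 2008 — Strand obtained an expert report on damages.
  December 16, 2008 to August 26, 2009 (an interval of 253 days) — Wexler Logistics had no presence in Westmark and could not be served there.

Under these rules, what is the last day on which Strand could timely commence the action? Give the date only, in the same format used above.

October 1, 2009

The claim accrued on January 21, 2008, when the wrongful act occurred.
The untolled deadline — 1 year after January 21, 2008 — is January 21, 2009.
Because the defendant's absence from the jurisdiction ran from December 16, 2008 to August 26, 2009, the deadline is extended by 253 days to October 1, 2009.
None of the other events listed affects the running of the period under the stated rules.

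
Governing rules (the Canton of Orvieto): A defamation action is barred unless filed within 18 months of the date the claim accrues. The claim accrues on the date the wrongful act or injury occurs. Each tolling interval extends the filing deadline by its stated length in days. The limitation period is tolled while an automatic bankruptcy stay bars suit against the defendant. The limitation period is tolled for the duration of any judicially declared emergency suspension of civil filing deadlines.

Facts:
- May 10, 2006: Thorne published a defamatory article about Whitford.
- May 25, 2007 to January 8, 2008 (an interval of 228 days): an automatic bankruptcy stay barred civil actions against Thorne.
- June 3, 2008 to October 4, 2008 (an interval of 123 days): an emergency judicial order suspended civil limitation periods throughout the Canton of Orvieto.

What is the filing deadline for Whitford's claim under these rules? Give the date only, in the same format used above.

The limitation period began to run on May 10, 2006.
18 months from May 10, 2006 is November 10, 2007.
The period was tolled for 228 days by the automatic bankruptcy stay (May 25, 2007 to January 8, 2008), pushing the deadline to June 25, 2008.
Because the emergency suspension of filing deadlines ran from June 3, 2008 to October 4, 2008, the deadline is extended by 123 days to October 26, 2008.

October 26, 2008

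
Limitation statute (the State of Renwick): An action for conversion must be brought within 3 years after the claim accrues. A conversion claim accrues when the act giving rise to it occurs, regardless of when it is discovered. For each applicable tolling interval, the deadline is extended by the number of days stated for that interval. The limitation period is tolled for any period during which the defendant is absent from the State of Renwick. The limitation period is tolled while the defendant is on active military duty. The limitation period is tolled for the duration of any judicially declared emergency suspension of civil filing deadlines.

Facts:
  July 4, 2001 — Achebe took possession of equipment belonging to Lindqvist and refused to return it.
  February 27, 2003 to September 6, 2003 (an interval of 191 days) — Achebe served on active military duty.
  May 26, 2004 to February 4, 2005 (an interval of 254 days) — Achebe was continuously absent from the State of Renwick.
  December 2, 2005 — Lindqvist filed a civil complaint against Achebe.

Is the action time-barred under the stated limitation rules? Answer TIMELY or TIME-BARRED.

TIME-BARRED

The claim accrued on July 4, 2001, when the wrongful act occurred.
The untolled deadline — 3 years after July 4, 2001 — is July 4, 2004.
The defendant's active military service from February 27, 2003 to September 6, 2003 tolled the period for 191 days, extending the deadline to January 11, 2005.
The defendant's absence from the jurisdiction from May 26, 2004 to February 4, 2005 tolled the period for 254 days, extending the deadline to September 22, 2005.
Filing on December 2, 2005 missed the September 22, 2005 deadline — the action is time-barred.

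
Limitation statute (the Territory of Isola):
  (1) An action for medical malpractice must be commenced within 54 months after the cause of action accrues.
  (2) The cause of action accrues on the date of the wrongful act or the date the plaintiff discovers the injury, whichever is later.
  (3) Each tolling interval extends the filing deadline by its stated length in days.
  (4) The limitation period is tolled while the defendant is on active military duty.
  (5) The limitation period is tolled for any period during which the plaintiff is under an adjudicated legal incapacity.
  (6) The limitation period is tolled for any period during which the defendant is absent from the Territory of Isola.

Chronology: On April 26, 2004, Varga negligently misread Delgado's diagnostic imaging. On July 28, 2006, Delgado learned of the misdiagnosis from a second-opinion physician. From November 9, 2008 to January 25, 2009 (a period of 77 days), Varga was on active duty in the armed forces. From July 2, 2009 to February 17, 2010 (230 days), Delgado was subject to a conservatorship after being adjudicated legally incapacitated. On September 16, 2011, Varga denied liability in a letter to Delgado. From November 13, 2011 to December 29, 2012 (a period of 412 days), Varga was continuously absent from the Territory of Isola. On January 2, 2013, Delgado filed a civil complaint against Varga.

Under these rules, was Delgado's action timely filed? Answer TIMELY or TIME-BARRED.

The claim accrued on July 28, 2006 — the later of the April 26, 2004 act and the July 28, 2006 discovery.
54 months from July 28, 2006 is January 28, 2011.
Because the defendant's active military service ran from November 9, 2008 to January 25, 2009, the deadline is extended by 77 days to April 15, 2011.
Because the plaintiff's legal incapacity ran from July 2, 2009 to February 17, 2010, the deadline is extended by 230 days to December 1, 2011.
The period was tolled for 412 days by the defendant's absence from the jurisdiction (November 13, 2011 to December 29, 2012), pushing the deadline to January 16, 2013.
Nothing else in the chronology tolls or restarts the period.
Delgado filed on January 2, 2013, before the January 16, 2013 deadline, so the action is timely.

TIMELY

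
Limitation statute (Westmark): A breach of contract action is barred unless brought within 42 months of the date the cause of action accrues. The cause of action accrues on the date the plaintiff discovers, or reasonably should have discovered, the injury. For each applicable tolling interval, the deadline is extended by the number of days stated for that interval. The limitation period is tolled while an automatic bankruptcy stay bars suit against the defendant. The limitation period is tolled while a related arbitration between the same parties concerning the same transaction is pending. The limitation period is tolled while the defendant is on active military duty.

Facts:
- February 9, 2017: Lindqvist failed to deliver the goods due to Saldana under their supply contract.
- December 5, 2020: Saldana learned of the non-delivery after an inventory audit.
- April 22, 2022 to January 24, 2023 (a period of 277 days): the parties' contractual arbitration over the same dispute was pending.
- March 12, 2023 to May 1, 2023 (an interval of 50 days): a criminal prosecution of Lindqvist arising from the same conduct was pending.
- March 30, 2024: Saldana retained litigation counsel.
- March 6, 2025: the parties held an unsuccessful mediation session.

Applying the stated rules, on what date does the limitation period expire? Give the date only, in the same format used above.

Under the discovery rule, the claim accrued on December 5, 2020, when Saldana discovered the injury — not on the February 9, 2017 date of the underlying act.
The untolled deadline — 42 months after December 5, 2020 — is June 5, 2024.
The pending related arbitration from April 22, 2022 to January 24, 2023 tolled the period for 277 days, extending the deadline to March 9, 2025.
Although a criminal prosecution ran from March 12, 2023 to May 1, 2023, the stated rules do not make that a tolling event, so it is disregarded.
The other events in the timeline have no effect on the limitation period under the stated rules.

March 9, 2025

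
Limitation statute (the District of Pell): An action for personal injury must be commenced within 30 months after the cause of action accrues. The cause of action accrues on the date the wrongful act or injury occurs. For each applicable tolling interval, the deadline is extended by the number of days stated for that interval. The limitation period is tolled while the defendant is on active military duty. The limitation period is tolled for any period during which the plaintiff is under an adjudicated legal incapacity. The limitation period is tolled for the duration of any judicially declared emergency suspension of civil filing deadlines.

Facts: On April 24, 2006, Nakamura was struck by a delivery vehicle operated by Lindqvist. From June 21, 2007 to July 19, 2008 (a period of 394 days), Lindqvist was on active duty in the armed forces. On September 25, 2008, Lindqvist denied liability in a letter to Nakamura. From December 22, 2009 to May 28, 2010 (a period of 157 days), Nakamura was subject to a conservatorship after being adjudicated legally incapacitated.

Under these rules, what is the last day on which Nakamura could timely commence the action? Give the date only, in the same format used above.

November 22, 2009

The claim accrued on April 24, 2006, when the wrongful act occurred.
30 months from April 24, 2006 is October 24, 2008.
Because the defendant's active military service ran from June 21, 2007 to July 19, 2008, the deadline is extended by 394 days to November 22, 2009.
By the time the plaintiff's legal incapacity began on December 22, 2009, the limitation period had already expired on November 22, 2009; that interval cannot revive it.
The other events in the timeline have no effect on the limitation period under the stated rules.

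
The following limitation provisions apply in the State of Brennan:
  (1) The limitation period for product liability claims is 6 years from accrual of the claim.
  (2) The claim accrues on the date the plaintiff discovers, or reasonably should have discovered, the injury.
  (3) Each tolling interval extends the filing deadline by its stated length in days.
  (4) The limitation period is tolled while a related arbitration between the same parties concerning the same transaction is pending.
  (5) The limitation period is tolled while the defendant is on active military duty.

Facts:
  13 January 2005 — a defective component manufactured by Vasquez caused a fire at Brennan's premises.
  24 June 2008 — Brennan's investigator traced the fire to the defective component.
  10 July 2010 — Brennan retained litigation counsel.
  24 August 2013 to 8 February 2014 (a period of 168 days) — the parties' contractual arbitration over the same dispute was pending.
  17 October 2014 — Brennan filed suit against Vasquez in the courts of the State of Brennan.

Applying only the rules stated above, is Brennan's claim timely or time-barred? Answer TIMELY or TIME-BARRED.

TIMELY

The claim did not accrue until Brennan discovered the injury on 24 June 2008; the 13 January 2005 act date does not start the clock under the stated rule.
6 years from 24 June 2008 is 24 June 2014.
The pending related arbitration from 24 August 2013 to 8 February 2014 tolled the period for 168 days, extending the deadline to 9 December 2014.
The other events in the timeline have no effect on the limitation period under the stated rules.
The 17 October 2014 filing precedes the 9 December 2014 deadline; the claim is timely.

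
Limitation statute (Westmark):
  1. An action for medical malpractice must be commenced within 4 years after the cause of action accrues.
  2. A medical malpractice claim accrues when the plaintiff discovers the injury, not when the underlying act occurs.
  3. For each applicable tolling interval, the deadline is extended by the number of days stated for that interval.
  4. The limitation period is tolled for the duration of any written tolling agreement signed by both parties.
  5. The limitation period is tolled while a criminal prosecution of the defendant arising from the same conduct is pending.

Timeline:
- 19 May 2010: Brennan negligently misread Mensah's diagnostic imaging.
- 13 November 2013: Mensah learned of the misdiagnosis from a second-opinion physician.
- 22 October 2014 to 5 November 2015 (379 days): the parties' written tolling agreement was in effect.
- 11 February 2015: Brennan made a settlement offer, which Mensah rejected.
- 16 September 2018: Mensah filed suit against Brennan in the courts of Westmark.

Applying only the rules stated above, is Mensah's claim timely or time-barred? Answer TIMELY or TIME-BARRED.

The claim did not accrue until Mensah discovered the injury on 13 November 2013; the 19 May 2010 act date does not start the clock under the stated rule.
The untolled deadline — 4 years after 13 November 2013 — is 13 November 2017.
Because the written tolling agreement ran from 22 October 2014 to 5 November 2015, the deadline is extended by 379 days to 27 November 2018.
None of the other events listed affects the running of the period under the stated rules.
Filing on 16 September 2018 beat the 27 November 2018 deadline — the action is timely.

TIMELY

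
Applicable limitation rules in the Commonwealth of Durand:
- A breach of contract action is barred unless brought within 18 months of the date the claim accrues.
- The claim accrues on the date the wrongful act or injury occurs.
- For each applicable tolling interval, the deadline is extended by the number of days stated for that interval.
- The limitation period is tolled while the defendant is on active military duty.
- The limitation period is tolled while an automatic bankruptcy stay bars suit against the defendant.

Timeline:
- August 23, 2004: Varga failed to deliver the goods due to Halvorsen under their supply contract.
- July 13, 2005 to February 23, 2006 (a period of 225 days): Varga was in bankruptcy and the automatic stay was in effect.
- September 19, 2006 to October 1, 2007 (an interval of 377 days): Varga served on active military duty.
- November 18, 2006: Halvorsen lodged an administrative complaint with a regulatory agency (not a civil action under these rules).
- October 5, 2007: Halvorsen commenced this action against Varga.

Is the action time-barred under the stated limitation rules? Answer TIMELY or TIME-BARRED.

The limitation period began to run on August 23, 2004.
18 months from August 23, 2004 is February 23, 2006.
The period was tolled for 225 days by the automatic bankruptcy stay (July 13, 2005 to February 23, 2006), pushing the deadline to October 6, 2006.
The defendant's active military service from September 19, 2006 to October 1, 2007 tolled the period for 377 days, extending the deadline to October 18, 2007.
The other events in the timeline have no effect on the limitation period under the stated rules.
Filing on October 5, 2007 beat the October 18, 2007 deadline — the action is timely.

TIMELY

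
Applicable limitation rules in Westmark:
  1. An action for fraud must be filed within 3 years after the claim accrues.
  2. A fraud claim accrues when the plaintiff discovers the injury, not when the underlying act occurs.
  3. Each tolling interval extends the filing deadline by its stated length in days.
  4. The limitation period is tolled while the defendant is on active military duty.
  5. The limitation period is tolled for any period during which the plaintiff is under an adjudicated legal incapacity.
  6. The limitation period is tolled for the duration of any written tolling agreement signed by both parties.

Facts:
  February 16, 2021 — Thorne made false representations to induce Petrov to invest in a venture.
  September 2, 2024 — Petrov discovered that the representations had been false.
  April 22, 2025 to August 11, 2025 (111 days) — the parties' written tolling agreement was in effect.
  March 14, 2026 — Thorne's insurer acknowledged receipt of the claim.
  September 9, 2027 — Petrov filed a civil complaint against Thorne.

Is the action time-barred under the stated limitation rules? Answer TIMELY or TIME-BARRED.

TIMELY

Under the discovery rule, the claim accrued on September 2, 2024, when Petrov discovered the injury — not on the February 16, 2021 date of the underlying act.
The untolled deadline — 3 years after September 2, 2024 — is September 2, 2027.
The period was tolled for 111 days by the written tolling agreement (April 22, 2025 to August 11, 2025), pushing the deadline to December 22, 2027.
The other events in the timeline have no effect on the limitation period under the stated rules.
The September 9, 2027 filing precedes the December 22, 2027 deadline; the claim is timely.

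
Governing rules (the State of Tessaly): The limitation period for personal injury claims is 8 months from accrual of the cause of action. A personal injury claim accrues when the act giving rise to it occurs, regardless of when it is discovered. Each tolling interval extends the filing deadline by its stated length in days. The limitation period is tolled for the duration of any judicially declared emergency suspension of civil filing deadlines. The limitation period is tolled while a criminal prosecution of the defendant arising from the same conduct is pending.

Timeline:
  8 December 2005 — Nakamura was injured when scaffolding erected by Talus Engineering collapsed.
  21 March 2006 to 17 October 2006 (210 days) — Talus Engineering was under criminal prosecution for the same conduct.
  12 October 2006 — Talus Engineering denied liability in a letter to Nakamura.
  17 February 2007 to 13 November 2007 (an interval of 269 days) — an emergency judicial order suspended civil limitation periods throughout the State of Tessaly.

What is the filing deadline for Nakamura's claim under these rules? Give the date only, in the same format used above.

30 November 2007

The cause of action accrued on 8 December 2005, the date of the act.
8 months from 8 December 2005 is 8 August 2006.
The period was tolled for 210 days by the pending criminal prosecution (21 March 2006 to 17 October 2006), pushing the deadline to 6 March 2007.
The period was tolled for 269 days by the emergency suspension of filing deadlines (17 February 2007 to 13 November 2007), pushing the deadline to 30 November 2007.
None of the other events listed affects the running of the period under the stated rules.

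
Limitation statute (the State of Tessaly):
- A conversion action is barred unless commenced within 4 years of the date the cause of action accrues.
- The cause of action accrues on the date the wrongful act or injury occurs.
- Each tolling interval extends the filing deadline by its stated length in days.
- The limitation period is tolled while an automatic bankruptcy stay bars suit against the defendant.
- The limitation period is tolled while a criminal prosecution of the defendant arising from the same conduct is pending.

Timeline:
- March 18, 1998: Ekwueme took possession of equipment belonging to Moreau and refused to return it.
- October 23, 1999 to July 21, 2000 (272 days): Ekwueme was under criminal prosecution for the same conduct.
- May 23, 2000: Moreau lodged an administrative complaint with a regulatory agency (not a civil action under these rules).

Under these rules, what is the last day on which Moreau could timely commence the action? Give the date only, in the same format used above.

December 15, 2002

The limitation period began to run on March 18, 1998.
Adding the 4 years base period to March 18, 1998 gives a deadline of March 18, 2002, before any tolling.
Because the pending criminal prosecution ran from October 23, 1999 to July 21, 2000, the deadline is extended by 272 days to December 15, 2002.
The other events in the timeline have no effect on the limitation period under the stated rules.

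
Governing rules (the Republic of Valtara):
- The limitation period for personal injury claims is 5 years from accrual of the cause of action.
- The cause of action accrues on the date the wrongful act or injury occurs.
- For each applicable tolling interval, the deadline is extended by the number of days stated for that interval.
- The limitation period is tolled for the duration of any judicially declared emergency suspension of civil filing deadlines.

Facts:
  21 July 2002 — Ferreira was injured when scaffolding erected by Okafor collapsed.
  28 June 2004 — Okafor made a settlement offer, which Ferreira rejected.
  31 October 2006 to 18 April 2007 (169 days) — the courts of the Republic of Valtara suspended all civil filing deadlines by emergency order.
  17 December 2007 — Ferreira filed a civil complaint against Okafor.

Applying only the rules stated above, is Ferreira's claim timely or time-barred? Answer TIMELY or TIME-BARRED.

The cause of action accrued on 21 July 2002, the date of the act.
Adding the 5 years base period to 21 July 2002 gives a deadline of 21 July 2007, before any tolling.
The emergency suspension of filing deadlines from 31 October 2006 to 18 April 2007 tolled the period for 169 days, extending the deadline to 6 January 2008.
Nothing else in the chronology tolls or restarts the period.
Filing on 17 December 2007 beat the 6 January 2008 deadline — the action is timely.

TIMELY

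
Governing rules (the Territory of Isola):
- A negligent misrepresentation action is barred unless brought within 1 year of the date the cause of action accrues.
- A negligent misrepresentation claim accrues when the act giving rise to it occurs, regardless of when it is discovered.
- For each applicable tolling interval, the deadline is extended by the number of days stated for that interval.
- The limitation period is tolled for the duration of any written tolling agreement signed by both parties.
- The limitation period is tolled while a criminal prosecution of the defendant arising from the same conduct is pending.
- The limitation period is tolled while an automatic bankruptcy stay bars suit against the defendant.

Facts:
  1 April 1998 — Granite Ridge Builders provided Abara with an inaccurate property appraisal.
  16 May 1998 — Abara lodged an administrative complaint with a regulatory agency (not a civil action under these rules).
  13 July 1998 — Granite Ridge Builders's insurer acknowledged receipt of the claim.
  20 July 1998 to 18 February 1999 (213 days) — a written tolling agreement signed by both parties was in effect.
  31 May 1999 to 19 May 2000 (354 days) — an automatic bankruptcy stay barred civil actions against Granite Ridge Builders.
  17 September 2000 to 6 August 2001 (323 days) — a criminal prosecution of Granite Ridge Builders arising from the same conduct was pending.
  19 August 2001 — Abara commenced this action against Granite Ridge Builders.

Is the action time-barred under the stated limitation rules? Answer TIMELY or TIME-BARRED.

The cause of action accrued on 1 April 1998, the date of the act.
Adding the 1 year base period to 1 April 1998 gives a deadline of 1 April 1999, before any tolling.
Because the written tolling agreement ran from 20 July 1998 to 18 February 1999, the deadline is extended by 213 days to 31 October 1999.
Because the automatic bankruptcy stay ran from 31 May 1999 to 19 May 2000, the deadline is extended by 354 days to 19 October 2000.
The pending criminal prosecution from 17 September 2000 to 6 August 2001 tolled the period for 323 days, extending the deadline to 7 September 2001.
Nothing else in the chronology tolls or restarts the period.
The 19 August 2001 filing precedes the 7 September 2001 deadline; the claim is timely.

TIMELY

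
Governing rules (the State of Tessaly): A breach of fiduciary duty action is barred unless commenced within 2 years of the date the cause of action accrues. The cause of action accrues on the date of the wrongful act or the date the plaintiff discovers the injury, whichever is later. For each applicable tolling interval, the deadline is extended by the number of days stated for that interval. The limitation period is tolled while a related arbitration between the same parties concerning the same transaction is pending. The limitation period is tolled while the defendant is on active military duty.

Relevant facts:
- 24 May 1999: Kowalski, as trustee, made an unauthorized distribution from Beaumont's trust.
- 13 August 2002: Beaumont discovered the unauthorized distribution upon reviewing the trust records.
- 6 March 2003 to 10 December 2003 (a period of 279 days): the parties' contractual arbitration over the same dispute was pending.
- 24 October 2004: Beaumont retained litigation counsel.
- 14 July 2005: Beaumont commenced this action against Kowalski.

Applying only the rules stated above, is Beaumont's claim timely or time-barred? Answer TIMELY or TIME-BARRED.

TIME-BARRED

Taking the later of the act (24 May 1999) and discovery (13 August 2002), the claim accrued on 13 August 2002.
Adding the 2 years base period to 13 August 2002 gives a deadline of 13 August 2004, before any tolling.
The pending related arbitration from 6 March 2003 to 10 December 2003 tolled the period for 279 days, extending the deadline to 19 May 2005.
The other events in the timeline have no effect on the limitation period under the stated rules.
Filing on 14 July 2005 missed the 19 May 2005 deadline — the action is time-barred.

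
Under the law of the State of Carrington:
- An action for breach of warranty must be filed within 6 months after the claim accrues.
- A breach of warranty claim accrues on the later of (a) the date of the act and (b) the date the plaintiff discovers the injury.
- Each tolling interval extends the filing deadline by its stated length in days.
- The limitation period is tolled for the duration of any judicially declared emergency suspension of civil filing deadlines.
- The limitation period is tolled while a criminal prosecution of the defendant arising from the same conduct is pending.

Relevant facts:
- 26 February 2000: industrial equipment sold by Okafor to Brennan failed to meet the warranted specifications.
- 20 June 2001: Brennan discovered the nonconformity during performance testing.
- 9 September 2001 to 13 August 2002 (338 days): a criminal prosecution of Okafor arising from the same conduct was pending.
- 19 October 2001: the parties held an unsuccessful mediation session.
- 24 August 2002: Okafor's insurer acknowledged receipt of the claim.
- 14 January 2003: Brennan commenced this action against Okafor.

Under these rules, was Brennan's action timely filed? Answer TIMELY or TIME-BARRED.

The claim accrued on 20 June 2001 — the later of the 26 February 2000 act and the 20 June 2001 discovery.
Adding the 6 months base period to 20 June 2001 gives a deadline of 20 December 2001, before any tolling.
The pending criminal prosecution from 9 September 2001 to 13 August 2002 tolled the period for 338 days, extending the deadline to 23 November 2002.
The other events in the timeline have no effect on the limitation period under the stated rules.
Brennan filed on 14 January 2003, after the 23 November 2002 deadline, so the action is time-barred.

TIME-BARRED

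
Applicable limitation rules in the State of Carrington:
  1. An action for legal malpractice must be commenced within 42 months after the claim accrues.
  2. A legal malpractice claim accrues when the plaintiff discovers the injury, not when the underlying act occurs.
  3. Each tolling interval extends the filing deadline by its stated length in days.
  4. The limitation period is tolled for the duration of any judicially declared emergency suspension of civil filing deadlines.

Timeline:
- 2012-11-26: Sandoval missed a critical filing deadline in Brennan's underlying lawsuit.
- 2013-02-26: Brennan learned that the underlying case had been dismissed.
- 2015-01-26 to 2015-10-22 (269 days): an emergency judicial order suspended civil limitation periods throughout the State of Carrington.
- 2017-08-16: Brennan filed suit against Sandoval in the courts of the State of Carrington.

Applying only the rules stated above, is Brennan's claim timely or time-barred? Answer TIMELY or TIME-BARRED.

TIME-BARRED

The claim did not accrue until Brennan discovered the injury on 2013-02-26; the 2012-11-26 act date does not start the clock under the stated rule.
42 months from 2013-02-26 is 2016-08-26.
The period was tolled for 269 days by the emergency suspension of filing deadlines (2015-01-26 to 2015-10-22), pushing the deadline to 2017-05-22.
Filing on 2017-08-16 missed the 2017-05-22 deadline — the action is time-barred.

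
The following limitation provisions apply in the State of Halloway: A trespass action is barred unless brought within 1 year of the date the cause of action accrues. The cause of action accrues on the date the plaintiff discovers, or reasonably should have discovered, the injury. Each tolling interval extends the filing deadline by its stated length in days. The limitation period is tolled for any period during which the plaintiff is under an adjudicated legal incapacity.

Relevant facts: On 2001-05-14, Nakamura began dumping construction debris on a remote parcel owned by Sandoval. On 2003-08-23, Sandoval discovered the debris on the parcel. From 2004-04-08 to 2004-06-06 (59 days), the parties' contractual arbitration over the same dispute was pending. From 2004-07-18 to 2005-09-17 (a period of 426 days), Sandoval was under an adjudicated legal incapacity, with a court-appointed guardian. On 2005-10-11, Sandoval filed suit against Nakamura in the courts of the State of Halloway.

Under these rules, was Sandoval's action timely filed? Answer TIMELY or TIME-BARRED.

Under the discovery rule, the claim accrued on 2003-08-23, when Sandoval discovered the injury — not on the 2001-05-14 date of the underlying act.
1 year from 2003-08-23 is 2004-08-23.
Because the plaintiff's legal incapacity ran from 2004-07-18 to 2005-09-17, the deadline is extended by 426 days to 2005-10-23.
The pending related arbitration from 2004-04-08 to 2004-06-06 does not toll the period, because no stated rule makes a pending arbitration a tolling event.
Sandoval filed on 2005-10-11, before the 2005-10-23 deadline, so the action is timely.

TIMELY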